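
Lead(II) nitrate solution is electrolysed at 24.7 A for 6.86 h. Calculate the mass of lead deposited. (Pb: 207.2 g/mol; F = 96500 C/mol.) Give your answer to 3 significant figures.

655 g

Charge passed = 24.7 × 24696 = 6.100×10^5 C
n(e⁻) = 6.100×10^5 / 96500 = 6.321 mol
Pb²⁺ + 2e⁻ → Pb, so n(Pb) = 6.321 / 2 = 3.161 mol
m = 3.161 × 207.2 = 655 g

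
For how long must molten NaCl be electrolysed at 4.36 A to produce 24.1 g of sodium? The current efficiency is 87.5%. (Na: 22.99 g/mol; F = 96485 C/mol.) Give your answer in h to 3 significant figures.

7.36 h

n(Na) = 24.1 / 22.99 = 1.048 mol
Na⁺ + e⁻ → Na, so n(e⁻) = 1.048 mol
Q = 1.048 × 96485 / 0.875 = 1.156×10^5 C
t = Q / I = 1.156×10^5 / 4.36 = 26510 s = 7.36 h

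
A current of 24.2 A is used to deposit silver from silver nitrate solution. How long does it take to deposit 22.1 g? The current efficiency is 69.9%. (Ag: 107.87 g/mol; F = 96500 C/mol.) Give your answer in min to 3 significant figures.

19.5 min

n(Ag) = 22.1 / 107.87 = 0.2049 mol
Ag⁺ + e⁻ → Ag, so n(e⁻) = 0.2049 mol
Q = 0.2049 × 96500 / 0.699 = 28290 C
t = Q / I = 28290 / 24.2 = 1169 s = 19.5 min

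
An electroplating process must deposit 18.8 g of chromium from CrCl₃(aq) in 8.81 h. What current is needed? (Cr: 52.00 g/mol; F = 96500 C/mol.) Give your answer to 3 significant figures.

n(Cr) = 18.8 / 52.00 = 0.3615 mol
Cr³⁺ + 3e⁻ → Cr, so n(e⁻) = 3 × 0.3615 = 1.085 mol
Q = 1.085 × 96500 = 1.047×10^5 C
I = Q / t = 1.047×10^5 / 31716 s = 3.30 A

3.30 A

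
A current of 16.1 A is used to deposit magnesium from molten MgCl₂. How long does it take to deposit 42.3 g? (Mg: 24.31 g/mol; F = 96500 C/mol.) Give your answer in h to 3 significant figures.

n(Mg) = 42.3 / 24.31 = 1.740 mol
Mg²⁺ + 2e⁻ → Mg, so n(e⁻) = 2 × 1.740 = 3.480 mol
Q = 3.480 × 96500 = 3.358×10^5 C
t = Q / I = 3.358×10^5 / 16.1 = 20860 s = 5.79 h

5.79 h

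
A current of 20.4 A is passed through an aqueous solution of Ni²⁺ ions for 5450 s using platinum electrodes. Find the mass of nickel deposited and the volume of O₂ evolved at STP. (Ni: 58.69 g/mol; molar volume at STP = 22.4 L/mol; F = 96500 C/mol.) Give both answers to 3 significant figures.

33.8 g Ni; 6.45 L O₂

Q = 20.4 × 5450 = 1.112×10^5 C; n(e⁻) = 1.112×10^5 / 96500 = 1.152 mol
Cathode: Ni²⁺ + 2e⁻ → Ni → n(Ni) = 1.152/2 = 0.5760 mol → 33.8 g
Anode: 2H₂O → O₂ + 4H⁺ + 4e⁻ → n(O₂) = 1.152/4 = 0.2880 mol → 6.45 L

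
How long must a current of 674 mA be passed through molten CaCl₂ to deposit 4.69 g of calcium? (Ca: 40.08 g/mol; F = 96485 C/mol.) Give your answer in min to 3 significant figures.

558 min

n(Ca) = 4.69 / 40.08 = 0.1170 mol
Ca²⁺ + 2e⁻ → Ca, so n(e⁻) = 2 × 0.1170 = 0.2340 mol
Q = 0.2340 × 96485 = 22580 C
t = Q / I = 22580 / 0.674 = 33500 s = 558 min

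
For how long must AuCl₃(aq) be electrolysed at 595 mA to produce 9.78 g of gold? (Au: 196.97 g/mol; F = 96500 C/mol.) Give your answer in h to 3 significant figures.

6.71 h

n(Au) = 9.78 / 196.97 = 0.04965 mol
Au³⁺ + 3e⁻ → Au, so n(e⁻) = 3 × 0.04965 = 0.1490 mol
Q = 0.1490 × 96500 = 14380 C
t = Q / I = 14380 / 0.595 = 24170 s = 6.71 h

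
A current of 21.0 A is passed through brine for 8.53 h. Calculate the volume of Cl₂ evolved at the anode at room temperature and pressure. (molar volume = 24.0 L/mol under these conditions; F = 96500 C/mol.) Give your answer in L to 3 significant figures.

80.2 L

Charge passed = 21.0 × 30708 = 6.449×10^5 C
n(e⁻) = Q/F = 6.449×10^5/96500 = 6.683 mol
2Cl⁻ → Cl₂ + 2e⁻, so n(Cl₂) = 6.683 / 2 = 3.342 mol
V = 3.342 × 24.0 = 80.21 L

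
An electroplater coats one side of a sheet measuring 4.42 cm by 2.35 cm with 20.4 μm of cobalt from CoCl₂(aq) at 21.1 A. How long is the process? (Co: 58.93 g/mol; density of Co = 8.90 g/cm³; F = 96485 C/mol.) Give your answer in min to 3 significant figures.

0.488 min

Plated area = 4.42 × 2.35 = 10.39 cm²
Volume = 10.39 × 20.4×10⁻⁴ cm = 0.02120 cm³
m(Co) = 0.02120 × 8.90 = 0.1887 g
n(Co) = 0.1887 / 58.93 = 0.003202 mol; n(e⁻) = 2 × 0.003202 = 0.006404 mol
Q = 0.006404 × 96485 = 617.9 C
t = 617.9 / 21.1 = 29.28 s = 0.488 min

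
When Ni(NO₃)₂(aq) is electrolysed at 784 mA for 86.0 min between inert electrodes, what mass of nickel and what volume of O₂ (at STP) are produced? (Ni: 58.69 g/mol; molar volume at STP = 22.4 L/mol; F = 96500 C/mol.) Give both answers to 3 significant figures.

Q = 0.784 × 5160 = 4045 C; n(e⁻) = 4045 / 96500 = 0.04192 mol
Cathode: Ni²⁺ + 2e⁻ → Ni → n(Ni) = 0.04192/2 = 0.02096 mol → 1.23 g
Anode: 2H₂O → O₂ + 4H⁺ + 4e⁻ → n(O₂) = 0.04192/4 = 0.01048 mol → 0.235 L

1.23 g Ni; 0.235 L O₂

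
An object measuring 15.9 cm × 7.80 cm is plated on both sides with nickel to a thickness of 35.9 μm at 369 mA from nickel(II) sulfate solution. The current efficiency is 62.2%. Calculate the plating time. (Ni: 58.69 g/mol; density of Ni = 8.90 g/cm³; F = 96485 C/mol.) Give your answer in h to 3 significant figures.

31.5 h

Plated area = 2 × 15.9 × 7.80 = 248.0 cm²
Volume = 248.0 × 35.9×10⁻⁴ cm = 0.8903 cm³
m(Ni) = 0.8903 × 8.90 = 7.924 g
n(Ni) = 7.924 / 58.69 = 0.1350 mol; n(e⁻) = 2 × 0.1350 = 0.2700 mol
Q = 0.2700 × 96485 / 0.622 = 41880 C
t = 41880 / 0.369 = 1.135×10^5 s = 31.5 h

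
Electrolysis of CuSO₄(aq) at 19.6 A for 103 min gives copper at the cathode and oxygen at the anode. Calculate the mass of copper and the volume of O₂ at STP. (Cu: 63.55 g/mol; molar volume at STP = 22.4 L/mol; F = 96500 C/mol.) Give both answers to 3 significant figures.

Q = 19.6 × 6180 = 1.211×10^5 C; n(e⁻) = 1.211×10^5 / 96500 = 1.255 mol
Cathode: Cu²⁺ + 2e⁻ → Cu → n(Cu) = 1.255/2 = 0.6275 mol → 39.9 g
Anode: 2H₂O → O₂ + 4H⁺ + 4e⁻ → n(O₂) = 1.255/4 = 0.3138 mol → 7.03 L

39.9 g Cu; 7.03 L O₂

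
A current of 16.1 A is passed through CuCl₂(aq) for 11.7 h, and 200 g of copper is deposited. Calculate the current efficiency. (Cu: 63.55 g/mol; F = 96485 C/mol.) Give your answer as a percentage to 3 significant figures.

89.6%

Q = 16.1 × 42120 = 6.781×10^5 C
n(e⁻) = 6.781×10^5 / 96485 = 7.028 mol
Cu²⁺ + 2e⁻ → Cu, so theoretical n(Cu) = 3.514 mol → 223.3 g
Efficiency = 200 / 223.3 = 0.8957 = 89.6%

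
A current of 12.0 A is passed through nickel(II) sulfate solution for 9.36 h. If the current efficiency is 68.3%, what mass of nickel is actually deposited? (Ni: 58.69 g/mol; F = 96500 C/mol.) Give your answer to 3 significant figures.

Q = 12.0 × 33696 = 4.044×10^5 C
n(e⁻) = 4.044×10^5 / 96500 = 4.191 mol
Ni²⁺ + 2e⁻ → Ni, so theoretical m(Ni) = 2.096 × 58.69 = 123.0 g
Actual mass = 68.3% × 123.0 = 84.0 g

84.0 g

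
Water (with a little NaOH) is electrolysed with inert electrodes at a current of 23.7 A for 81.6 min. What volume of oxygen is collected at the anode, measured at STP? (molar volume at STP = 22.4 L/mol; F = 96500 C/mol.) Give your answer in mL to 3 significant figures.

Charge passed = 23.7 × 4896 = 1.160×10^5 C
n(e⁻) = Q/F = 1.160×10^5/96500 = 1.202 mol
2H₂O → O₂ + 4H⁺ + 4e⁻, so n(O₂) = 1.202 / 4 = 0.3005 mol
V = 0.3005 × 22.4 = 6.731 L
= 6730 mL

6730 mL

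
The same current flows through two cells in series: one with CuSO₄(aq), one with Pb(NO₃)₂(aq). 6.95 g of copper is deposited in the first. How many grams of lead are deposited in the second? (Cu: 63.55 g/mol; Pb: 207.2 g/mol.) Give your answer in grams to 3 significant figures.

n(Cu) = 6.95 / 63.55 = 0.1094 mol
Cu²⁺ + 2e⁻ → Cu, so n(e⁻) = 2 × 0.1094 = 0.2188 mol
Same current for the same time ⇒ same n(e⁻) = 0.2188 mol in both cells.
Pb²⁺ + 2e⁻ → Pb, so n(Pb) = 0.2188 / 2 = 0.1094 mol
m(Pb) = 0.1094 × 207.2 = 22.7 g

22.7 g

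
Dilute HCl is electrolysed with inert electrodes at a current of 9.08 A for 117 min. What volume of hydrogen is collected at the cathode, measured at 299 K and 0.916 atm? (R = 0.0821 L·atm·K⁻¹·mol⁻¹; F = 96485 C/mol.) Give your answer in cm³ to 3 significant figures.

Q = 9.08 A × 7020 s = 63740 C
n(e⁻) = Q/F = 63740/96485 = 0.6606 mol
2H⁺ + 2e⁻ → H₂, so n(H₂) = 0.6606 / 2 = 0.3303 mol
V = nRT/P = 0.3303 × 0.0821 × 299 / 0.916 = 8.852 L
= 8850 cm³

8850 cm³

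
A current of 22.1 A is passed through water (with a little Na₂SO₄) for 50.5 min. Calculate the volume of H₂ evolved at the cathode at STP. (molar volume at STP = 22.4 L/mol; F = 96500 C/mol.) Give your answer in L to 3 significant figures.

Q = It = 22.1 × 3030 = 66960 C
Moles of electrons = 66960 / 96500 = 0.6939 mol
2H⁺ + 2e⁻ → H₂, so n(H₂) = 0.6939 / 2 = 0.3470 mol
V = 0.3470 × 22.4 = 7.773 L

7.77 L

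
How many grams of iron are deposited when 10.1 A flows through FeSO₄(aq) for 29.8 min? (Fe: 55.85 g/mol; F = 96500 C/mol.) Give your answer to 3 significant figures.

5.23 g

Charge passed = 10.1 × 1788 = 18060 C
n(e⁻) = 18060 / 96500 = 0.1872 mol
Fe²⁺ + 2e⁻ → Fe, so n(Fe) = 0.1872 / 2 = 0.09360 mol
m = 0.09360 × 55.85 = 5.23 g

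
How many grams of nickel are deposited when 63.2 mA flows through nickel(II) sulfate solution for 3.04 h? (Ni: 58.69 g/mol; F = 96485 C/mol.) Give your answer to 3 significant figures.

Q = 0.0632 A × 10944 s = 691.7 C
Moles of electrons = 691.7 / 96485 = 0.007169 mol
Ni²⁺ + 2e⁻ → Ni, so n(Ni) = 0.007169 / 2 = 0.003585 mol
m = 0.003585 × 58.69 = 0.210 g

0.210 g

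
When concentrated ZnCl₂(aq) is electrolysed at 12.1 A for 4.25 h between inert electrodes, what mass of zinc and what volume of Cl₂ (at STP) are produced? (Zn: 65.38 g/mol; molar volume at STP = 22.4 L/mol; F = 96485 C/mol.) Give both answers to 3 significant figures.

Q = 12.1 × 15300 = 1.851×10^5 C; n(e⁻) = 1.851×10^5 / 96485 = 1.918 mol
Cathode: Zn²⁺ + 2e⁻ → Zn → n(Zn) = 1.918/2 = 0.9590 mol → 62.7 g
Anode: 2Cl⁻ → Cl₂ + 2e⁻ → n(Cl₂) = 1.918/2 = 0.9590 mol → 21.5 L

62.7 g Zn; 21.5 L Cl₂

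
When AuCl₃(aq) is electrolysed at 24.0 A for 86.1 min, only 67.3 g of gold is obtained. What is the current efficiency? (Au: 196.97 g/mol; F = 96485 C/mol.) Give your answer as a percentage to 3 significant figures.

Q = 24.0 × 5166 = 1.240×10^5 C
n(e⁻) = 1.240×10^5 / 96485 = 1.285 mol
Au³⁺ + 3e⁻ → Au, so theoretical n(Au) = 0.4283 mol → 84.36 g
Efficiency = 67.3 / 84.36 = 0.7978 = 79.8%

79.8%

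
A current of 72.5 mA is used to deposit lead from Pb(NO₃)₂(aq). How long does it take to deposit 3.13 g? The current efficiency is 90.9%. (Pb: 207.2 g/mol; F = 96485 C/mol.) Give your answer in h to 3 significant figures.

n(Pb) = 3.13 / 207.2 = 0.01511 mol
Pb²⁺ + 2e⁻ → Pb, so n(e⁻) = 2 × 0.01511 = 0.03022 mol
Q = 0.03022 × 96485 / 0.909 = 3208 C
t = Q / I = 3208 / 0.0725 = 44250 s = 12.3 h

12.3 h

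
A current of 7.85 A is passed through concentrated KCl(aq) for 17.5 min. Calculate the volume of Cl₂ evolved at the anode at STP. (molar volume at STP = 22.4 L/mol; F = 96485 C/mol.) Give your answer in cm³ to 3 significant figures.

Charge passed = 7.85 × 1050 = 8243 C
n(e⁻) = 8243 / 96485 = 0.08543 mol
2Cl⁻ → Cl₂ + 2e⁻, so n(Cl₂) = 0.08543 / 2 = 0.04272 mol
V = 0.04272 × 22.4 = 0.9569 L
= 957 cm³

957 cm³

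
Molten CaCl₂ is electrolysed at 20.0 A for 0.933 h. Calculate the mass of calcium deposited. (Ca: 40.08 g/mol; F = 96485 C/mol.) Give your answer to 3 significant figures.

Q = 20.0 A × 3358.8 s = 67180 C
Moles of electrons = 67180 / 96485 = 0.6963 mol
Ca²⁺ + 2e⁻ → Ca, so n(Ca) = 0.6963 / 2 = 0.3482 mol
m = 0.3482 × 40.08 = 14.0 g

14.0 g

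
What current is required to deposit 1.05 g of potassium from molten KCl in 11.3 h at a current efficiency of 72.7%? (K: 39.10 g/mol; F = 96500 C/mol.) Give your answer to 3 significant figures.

n(K) = 1.05 / 39.10 = 0.02685 mol
K⁺ + e⁻ → K, so n(e⁻) = 0.02685 mol
Q = 0.02685 × 96500 / 0.727 = 3564 C
I = Q / t = 3564 / 40680 s = 0.0876 A

0.0876 A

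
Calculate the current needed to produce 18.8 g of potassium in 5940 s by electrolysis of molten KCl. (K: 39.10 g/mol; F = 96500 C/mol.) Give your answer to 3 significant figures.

7.81 A

n(K) = 18.8 / 39.10 = 0.4808 mol
K⁺ + e⁻ → K, so n(e⁻) = 0.4808 mol
Q = 0.4808 × 96500 = 46400 C
I = Q / t = 46400 / 5940 s = 7.81 A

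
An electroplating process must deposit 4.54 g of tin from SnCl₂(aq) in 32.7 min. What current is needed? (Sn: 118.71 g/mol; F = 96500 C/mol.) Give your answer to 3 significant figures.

n(Sn) = 4.54 / 118.71 = 0.03824 mol
Sn²⁺ + 2e⁻ → Sn, so n(e⁻) = 2 × 0.03824 = 0.07648 mol
Q = 0.07648 × 96500 = 7380 C
I = Q / t = 7380 / 1962 s = 3.76 A

3.76 A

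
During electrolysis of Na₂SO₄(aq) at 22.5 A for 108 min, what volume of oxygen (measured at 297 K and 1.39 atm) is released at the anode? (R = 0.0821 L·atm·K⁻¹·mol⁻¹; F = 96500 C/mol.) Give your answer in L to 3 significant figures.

6.63 L

Q = 22.5 A × 6480 s = 1.458×10^5 C
n(e⁻) = Q/F = 1.458×10^5/96500 = 1.511 mol
2H₂O → O₂ + 4H⁺ + 4e⁻, so n(O₂) = 1.511 / 4 = 0.3778 mol
V = nRT/P = 0.3778 × 0.0821 × 297 / 1.39 = 6.627 L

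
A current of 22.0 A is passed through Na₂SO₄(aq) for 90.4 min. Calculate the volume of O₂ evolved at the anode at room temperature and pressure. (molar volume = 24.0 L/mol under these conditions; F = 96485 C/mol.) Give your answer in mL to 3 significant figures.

7420 mL

Q = It = 22.0 × 5424 = 1.193×10^5 C
n(e⁻) = 1.193×10^5 / 96485 = 1.236 mol
2H₂O → O₂ + 4H⁺ + 4e⁻, so n(O₂) = 1.236 / 4 = 0.3090 mol
V = 0.3090 × 24.0 = 7.416 L
= 7420 mL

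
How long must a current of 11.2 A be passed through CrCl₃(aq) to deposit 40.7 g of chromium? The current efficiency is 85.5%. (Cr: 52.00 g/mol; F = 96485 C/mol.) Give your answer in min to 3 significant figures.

394 min

n(Cr) = 40.7 / 52.00 = 0.7827 mol
Cr³⁺ + 3e⁻ → Cr, so n(e⁻) = 3 × 0.7827 = 2.348 mol
Q = 2.348 × 96485 / 0.855 = 2.650×10^5 C
t = Q / I = 2.650×10^5 / 11.2 = 23660 s = 394 min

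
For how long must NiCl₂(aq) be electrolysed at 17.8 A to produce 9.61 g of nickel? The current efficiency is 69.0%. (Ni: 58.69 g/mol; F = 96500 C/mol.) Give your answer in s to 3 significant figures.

n(Ni) = 9.61 / 58.69 = 0.1637 mol
Ni²⁺ + 2e⁻ → Ni, so n(e⁻) = 2 × 0.1637 = 0.3274 mol
Q = 0.3274 × 96500 / 0.690 = 45790 C
t = Q / I = 45790 / 17.8 = 2572 s

2570 s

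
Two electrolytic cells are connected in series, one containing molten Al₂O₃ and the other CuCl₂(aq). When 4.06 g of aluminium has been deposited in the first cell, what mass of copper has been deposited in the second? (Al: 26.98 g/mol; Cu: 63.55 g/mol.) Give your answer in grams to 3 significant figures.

14.3 g

n(Al) = 4.06 / 26.98 = 0.1505 mol
Al³⁺ + 3e⁻ → Al, so n(e⁻) = 3 × 0.1505 = 0.4515 mol
The cells are in series, so the same charge (and hence the same n(e⁻) = 0.4515 mol) passes through both.
Cu²⁺ + 2e⁻ → Cu, so n(Cu) = 0.4515 / 2 = 0.2258 mol
m(Cu) = 0.2258 × 63.55 = 14.3 g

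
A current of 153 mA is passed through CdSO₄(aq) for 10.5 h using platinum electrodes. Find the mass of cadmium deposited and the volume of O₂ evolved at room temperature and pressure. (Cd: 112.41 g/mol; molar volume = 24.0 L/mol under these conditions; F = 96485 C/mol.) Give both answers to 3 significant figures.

3.37 g Cd; 0.360 L O₂

Q = 0.153 × 37800 = 5783 C; n(e⁻) = 5783 / 96485 = 0.05994 mol
Cathode: Cd²⁺ + 2e⁻ → Cd → n(Cd) = 0.05994/2 = 0.02997 mol → 3.37 g
Anode: 2H₂O → O₂ + 4H⁺ + 4e⁻ → n(O₂) = 0.05994/4 = 0.01499 mol → 0.360 L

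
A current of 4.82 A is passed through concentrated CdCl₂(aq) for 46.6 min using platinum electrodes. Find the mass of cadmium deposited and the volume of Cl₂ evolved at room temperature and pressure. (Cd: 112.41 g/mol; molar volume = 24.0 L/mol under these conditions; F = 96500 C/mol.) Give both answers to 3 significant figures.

7.85 g Cd; 1.68 L Cl₂

Q = 4.82 × 2796 = 13480 C; n(e⁻) = 13480 / 96500 = 0.1397 mol
Cathode: Cd²⁺ + 2e⁻ → Cd → n(Cd) = 0.1397/2 = 0.06985 mol → 7.85 g
Anode: 2Cl⁻ → Cl₂ + 2e⁻ → n(Cl₂) = 0.1397/2 = 0.06985 mol → 1.68 L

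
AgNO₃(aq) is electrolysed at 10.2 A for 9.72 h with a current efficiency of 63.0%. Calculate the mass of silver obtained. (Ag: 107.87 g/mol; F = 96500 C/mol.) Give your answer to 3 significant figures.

Q = 10.2 × 34992 = 3.569×10^5 C
n(e⁻) = 3.569×10^5 / 96500 = 3.698 mol
Ag⁺ + e⁻ → Ag, so theoretical m(Ag) = 3.698 × 107.87 = 398.9 g
Actual mass = 63.0% × 398.9 = 251 g

251 g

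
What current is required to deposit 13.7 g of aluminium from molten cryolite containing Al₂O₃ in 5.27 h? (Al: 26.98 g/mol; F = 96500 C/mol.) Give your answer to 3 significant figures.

7.75 A

n(Al) = 13.7 / 26.98 = 0.5078 mol
Al³⁺ + 3e⁻ → Al, so n(e⁻) = 3 × 0.5078 = 1.523 mol
Q = 1.523 × 96500 = 1.470×10^5 C
I = Q / t = 1.470×10^5 / 18972 s = 7.75 A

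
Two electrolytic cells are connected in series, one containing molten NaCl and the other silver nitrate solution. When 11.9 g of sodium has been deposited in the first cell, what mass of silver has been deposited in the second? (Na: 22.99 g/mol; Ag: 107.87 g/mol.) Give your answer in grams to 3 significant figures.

n(Na) = 11.9 / 22.99 = 0.5176 mol
Na⁺ + e⁻ → Na, so n(e⁻) = 0.5176 mol
In series, the same 0.5176 mol of electrons flows through the second cell.
Ag⁺ + e⁻ → Ag, so n(Ag) = 0.5176 mol
m(Ag) = 0.5176 × 107.87 = 55.8 g

55.8 g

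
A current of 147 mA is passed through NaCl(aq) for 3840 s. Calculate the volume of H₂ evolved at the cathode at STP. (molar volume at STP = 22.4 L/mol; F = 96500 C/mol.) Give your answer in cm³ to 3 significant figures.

Charge passed = 0.147 × 3840 = 564.5 C
Moles of electrons = 564.5 / 96500 = 0.005850 mol
2H⁺ + 2e⁻ → H₂, so n(H₂) = 0.005850 / 2 = 0.002925 mol
V = 0.002925 × 22.4 = 0.06552 L
= 65.5 cm³

65.5 cm³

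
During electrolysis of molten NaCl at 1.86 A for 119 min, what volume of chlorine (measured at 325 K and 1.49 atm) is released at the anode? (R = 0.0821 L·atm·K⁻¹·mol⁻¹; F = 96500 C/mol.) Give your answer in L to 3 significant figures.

1.23 L

Q = It = 1.86 × 7140 = 13280 C
Moles of electrons = 13280 / 96500 = 0.1376 mol
2Cl⁻ → Cl₂ + 2e⁻, so n(Cl₂) = 0.1376 / 2 = 0.06880 mol
V = nRT/P = 0.06880 × 0.0821 × 325 / 1.49 = 1.232 L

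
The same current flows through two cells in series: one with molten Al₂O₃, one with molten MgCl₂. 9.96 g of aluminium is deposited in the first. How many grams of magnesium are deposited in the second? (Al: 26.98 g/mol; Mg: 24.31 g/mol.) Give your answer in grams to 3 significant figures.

13.5 g

n(Al) = 9.96 / 26.98 = 0.3692 mol
Al³⁺ + 3e⁻ → Al, so n(e⁻) = 3 × 0.3692 = 1.108 mol
Same current for the same time ⇒ same n(e⁻) = 1.108 mol in both cells.
Mg²⁺ + 2e⁻ → Mg, so n(Mg) = 1.108 / 2 = 0.5540 mol
m(Mg) = 0.5540 × 24.31 = 13.5 g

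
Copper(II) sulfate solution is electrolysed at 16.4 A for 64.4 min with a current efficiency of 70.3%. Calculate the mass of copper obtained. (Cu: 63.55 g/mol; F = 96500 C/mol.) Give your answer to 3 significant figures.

14.7 g

Q = 16.4 × 3864 = 63370 C
n(e⁻) = 63370 / 96500 = 0.6567 mol
Cu²⁺ + 2e⁻ → Cu, so theoretical m(Cu) = 0.3284 × 63.55 = 20.87 g
Actual mass = 70.3% × 20.87 = 14.7 g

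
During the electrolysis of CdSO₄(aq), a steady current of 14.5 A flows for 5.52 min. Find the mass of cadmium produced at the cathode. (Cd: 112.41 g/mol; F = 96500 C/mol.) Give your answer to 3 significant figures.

2.80 g

Q = 14.5 A × 331.2 s = 4802 C
Moles of electrons = 4802 / 96500 = 0.04976 mol
Cd²⁺ + 2e⁻ → Cd, so n(Cd) = 0.04976 / 2 = 0.02488 mol
m = 0.02488 × 112.41 = 2.80 g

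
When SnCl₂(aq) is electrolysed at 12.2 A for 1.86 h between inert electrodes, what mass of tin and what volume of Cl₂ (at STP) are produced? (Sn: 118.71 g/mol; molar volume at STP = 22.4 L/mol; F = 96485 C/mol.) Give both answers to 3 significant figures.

50.3 g Sn; 9.48 L Cl₂

Q = 12.2 × 6696 = 81690 C; n(e⁻) = 81690 / 96485 = 0.8467 mol
Cathode: Sn²⁺ + 2e⁻ → Sn → n(Sn) = 0.8467/2 = 0.4234 mol → 50.3 g
Anode: 2Cl⁻ → Cl₂ + 2e⁻ → n(Cl₂) = 0.8467/2 = 0.4234 mol → 9.48 L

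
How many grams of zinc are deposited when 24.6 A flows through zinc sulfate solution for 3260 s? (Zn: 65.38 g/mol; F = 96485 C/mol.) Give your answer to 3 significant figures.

27.2 g

Q = 24.6 A × 3260 s = 80200 C
n(e⁻) = 80200 / 96485 = 0.8312 mol
Zn²⁺ + 2e⁻ → Zn, so n(Zn) = 0.8312 / 2 = 0.4156 mol
m = 0.4156 × 65.38 = 27.2 g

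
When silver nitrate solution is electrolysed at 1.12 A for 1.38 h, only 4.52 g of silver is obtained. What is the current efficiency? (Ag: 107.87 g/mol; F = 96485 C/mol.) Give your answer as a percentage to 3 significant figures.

Q = 1.12 × 4968 = 5564 C
n(e⁻) = 5564 / 96485 = 0.05767 mol
Ag⁺ + e⁻ → Ag, so theoretical n(Ag) = 0.05767 mol → 6.221 g
Efficiency = 4.52 / 6.221 = 0.7266 = 72.7%

72.7%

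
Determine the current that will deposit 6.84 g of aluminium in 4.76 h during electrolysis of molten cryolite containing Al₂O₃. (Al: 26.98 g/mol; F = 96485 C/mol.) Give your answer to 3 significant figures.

n(Al) = 6.84 / 26.98 = 0.2535 mol
Al³⁺ + 3e⁻ → Al, so n(e⁻) = 3 × 0.2535 = 0.7605 mol
Q = 0.7605 × 96485 = 73380 C
I = Q / t = 73380 / 17136 s = 4.28 A

4.28 A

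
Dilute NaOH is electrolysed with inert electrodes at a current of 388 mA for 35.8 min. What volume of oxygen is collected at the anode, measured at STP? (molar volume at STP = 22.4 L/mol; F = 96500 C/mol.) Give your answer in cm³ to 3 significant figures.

Charge passed = 0.388 × 2148 = 833.4 C
n(e⁻) = 833.4 / 96500 = 0.008636 mol
2H₂O → O₂ + 4H⁺ + 4e⁻, so n(O₂) = 0.008636 / 4 = 0.002159 mol
V = 0.002159 × 22.4 = 0.04836 L
= 48.4 cm³

48.4 cm³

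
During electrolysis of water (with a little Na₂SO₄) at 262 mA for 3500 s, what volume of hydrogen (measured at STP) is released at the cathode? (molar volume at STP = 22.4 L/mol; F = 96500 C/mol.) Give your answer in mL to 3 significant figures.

Q = It = 0.262 × 3500 = 917.0 C
n(e⁻) = Q/F = 917.0/96500 = 0.009503 mol
2H⁺ + 2e⁻ → H₂, so n(H₂) = 0.009503 / 2 = 0.004752 mol
V = 0.004752 × 22.4 = 0.1064 L
= 106 mL

106 mL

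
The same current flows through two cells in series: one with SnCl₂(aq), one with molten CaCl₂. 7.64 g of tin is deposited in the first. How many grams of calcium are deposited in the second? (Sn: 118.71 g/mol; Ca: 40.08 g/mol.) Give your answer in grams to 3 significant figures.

n(Sn) = 7.64 / 118.71 = 0.06436 mol
Sn²⁺ + 2e⁻ → Sn, so n(e⁻) = 2 × 0.06436 = 0.1287 mol
Since the cells are in series, n(e⁻) in the Ca cell is also 0.1287 mol.
Ca²⁺ + 2e⁻ → Ca, so n(Ca) = 0.1287 / 2 = 0.06435 mol
m(Ca) = 0.06435 × 40.08 = 2.58 g

2.58 g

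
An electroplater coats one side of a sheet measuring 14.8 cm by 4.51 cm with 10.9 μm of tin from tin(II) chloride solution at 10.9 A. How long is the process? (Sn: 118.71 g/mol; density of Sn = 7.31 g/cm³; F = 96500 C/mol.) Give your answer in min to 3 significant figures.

Plated area = 14.8 × 4.51 = 66.75 cm²
Volume = 66.75 × 10.9×10⁻⁴ cm = 0.07276 cm³
m(Sn) = 0.07276 × 7.31 = 0.5319 g
n(Sn) = 0.5319 / 118.71 = 0.004481 mol; n(e⁻) = 2 × 0.004481 = 0.008962 mol
Q = 0.008962 × 96500 = 864.8 C
t = 864.8 / 10.9 = 79.34 s = 1.32 min

1.32 min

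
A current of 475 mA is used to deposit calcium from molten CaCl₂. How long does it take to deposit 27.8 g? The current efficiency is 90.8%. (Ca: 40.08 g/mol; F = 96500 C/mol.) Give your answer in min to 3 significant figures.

n(Ca) = 27.8 / 40.08 = 0.6936 mol
Ca²⁺ + 2e⁻ → Ca, so n(e⁻) = 2 × 0.6936 = 1.387 mol
Q = 1.387 × 96500 / 0.908 = 1.474×10^5 C
t = Q / I = 1.474×10^5 / 0.475 = 3.103×10^5 s = 5170 min

5170 min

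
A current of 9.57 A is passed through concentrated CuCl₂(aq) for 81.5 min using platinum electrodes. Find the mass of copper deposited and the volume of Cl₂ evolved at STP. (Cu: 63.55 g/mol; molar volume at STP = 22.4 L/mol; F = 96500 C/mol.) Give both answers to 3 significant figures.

Q = 9.57 × 4890 = 46800 C; n(e⁻) = 46800 / 96500 = 0.4850 mol
Cathode: Cu²⁺ + 2e⁻ → Cu → n(Cu) = 0.4850/2 = 0.2425 mol → 15.4 g
Anode: 2Cl⁻ → Cl₂ + 2e⁻ → n(Cl₂) = 0.4850/2 = 0.2425 mol → 5.43 L

15.4 g Cu; 5.43 L Cl₂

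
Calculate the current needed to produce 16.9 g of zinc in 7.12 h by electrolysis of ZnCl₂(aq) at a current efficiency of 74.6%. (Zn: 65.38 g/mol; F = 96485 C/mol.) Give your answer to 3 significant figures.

n(Zn) = 16.9 / 65.38 = 0.2585 mol
Zn²⁺ + 2e⁻ → Zn, so n(e⁻) = 2 × 0.2585 = 0.5170 mol
Q = 0.5170 × 96485 / 0.746 = 66870 C
I = Q / t = 66870 / 25632 s = 2.61 A

2.61 A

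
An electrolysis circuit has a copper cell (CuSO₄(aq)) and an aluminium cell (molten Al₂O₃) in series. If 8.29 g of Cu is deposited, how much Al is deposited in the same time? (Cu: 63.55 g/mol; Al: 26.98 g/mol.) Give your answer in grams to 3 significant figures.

2.35 g

n(Cu) = 8.29 / 63.55 = 0.1304 mol
Cu²⁺ + 2e⁻ → Cu, so n(e⁻) = 2 × 0.1304 = 0.2608 mol
The cells are in series, so the same charge (and hence the same n(e⁻) = 0.2608 mol) passes through both.
Al³⁺ + 3e⁻ → Al, so n(Al) = 0.2608 / 3 = 0.08693 mol
m(Al) = 0.08693 × 26.98 = 2.35 g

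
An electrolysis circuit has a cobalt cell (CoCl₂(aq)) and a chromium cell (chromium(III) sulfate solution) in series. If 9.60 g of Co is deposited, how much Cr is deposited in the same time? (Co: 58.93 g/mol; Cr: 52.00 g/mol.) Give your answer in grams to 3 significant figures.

5.65 g

n(Co) = 9.60 / 58.93 = 0.1629 mol
Co²⁺ + 2e⁻ → Co, so n(e⁻) = 2 × 0.1629 = 0.3258 mol
In series, the same 0.3258 mol of electrons flows through the second cell.
Cr³⁺ + 3e⁻ → Cr, so n(Cr) = 0.3258 / 3 = 0.1086 mol
m(Cr) = 0.1086 × 52.00 = 5.65 g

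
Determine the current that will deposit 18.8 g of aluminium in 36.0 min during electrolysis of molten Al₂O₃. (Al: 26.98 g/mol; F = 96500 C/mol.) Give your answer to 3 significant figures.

93.4 A

n(Al) = 18.8 / 26.98 = 0.6968 mol
Al³⁺ + 3e⁻ → Al, so n(e⁻) = 3 × 0.6968 = 2.090 mol
Q = 2.090 × 96500 = 2.017×10^5 C
I = Q / t = 2.017×10^5 / 2160 s = 93.4 A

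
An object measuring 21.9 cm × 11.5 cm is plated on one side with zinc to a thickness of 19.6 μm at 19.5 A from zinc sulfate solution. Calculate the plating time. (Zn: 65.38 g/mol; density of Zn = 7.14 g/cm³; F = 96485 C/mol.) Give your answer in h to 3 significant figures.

Plated area = 21.9 × 11.5 = 251.9 cm²
Volume = 251.9 × 19.6×10⁻⁴ cm = 0.4937 cm³
m(Zn) = 0.4937 × 7.14 = 3.525 g
n(Zn) = 3.525 / 65.38 = 0.05392 mol; n(e⁻) = 2 × 0.05392 = 0.1078 mol
Q = 0.1078 × 96485 = 10400 C
t = 10400 / 19.5 = 533.3 s = 0.148 h

0.148 h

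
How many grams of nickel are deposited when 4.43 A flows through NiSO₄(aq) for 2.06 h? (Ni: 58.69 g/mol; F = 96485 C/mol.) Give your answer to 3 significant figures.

Q = It = 4.43 × 7416 = 32850 C
n(e⁻) = Q/F = 32850/96485 = 0.3405 mol
Ni²⁺ + 2e⁻ → Ni, so n(Ni) = 0.3405 / 2 = 0.1703 mol
m = 0.1703 × 58.69 = 9.99 g

9.99 g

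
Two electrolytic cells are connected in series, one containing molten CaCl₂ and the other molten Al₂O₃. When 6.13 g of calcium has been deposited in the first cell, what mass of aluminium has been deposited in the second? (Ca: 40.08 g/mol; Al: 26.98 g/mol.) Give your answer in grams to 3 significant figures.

n(Ca) = 6.13 / 40.08 = 0.1529 mol
Ca²⁺ + 2e⁻ → Ca, so n(e⁻) = 2 × 0.1529 = 0.3058 mol
The cells are in series, so the same charge (and hence the same n(e⁻) = 0.3058 mol) passes through both.
Al³⁺ + 3e⁻ → Al, so n(Al) = 0.3058 / 3 = 0.1019 mol
m(Al) = 0.1019 × 26.98 = 2.75 g

2.75 g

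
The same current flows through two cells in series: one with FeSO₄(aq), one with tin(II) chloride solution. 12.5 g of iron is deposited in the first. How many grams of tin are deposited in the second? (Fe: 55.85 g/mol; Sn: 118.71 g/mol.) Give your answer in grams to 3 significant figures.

n(Fe) = 12.5 / 55.85 = 0.2238 mol
Fe²⁺ + 2e⁻ → Fe, so n(e⁻) = 2 × 0.2238 = 0.4476 mol
Since the cells are in series, n(e⁻) in the Sn cell is also 0.4476 mol.
Sn²⁺ + 2e⁻ → Sn, so n(Sn) = 0.4476 / 2 = 0.2238 mol
m(Sn) = 0.2238 × 118.71 = 26.6 g

26.6 g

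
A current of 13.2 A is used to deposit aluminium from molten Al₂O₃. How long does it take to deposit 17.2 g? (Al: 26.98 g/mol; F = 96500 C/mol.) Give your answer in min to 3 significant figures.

233 min

n(Al) = 17.2 / 26.98 = 0.6375 mol
Al³⁺ + 3e⁻ → Al, so n(e⁻) = 3 × 0.6375 = 1.913 mol
Q = 1.913 × 96500 = 1.846×10^5 C
t = Q / I = 1.846×10^5 / 13.2 = 13980 s = 233 min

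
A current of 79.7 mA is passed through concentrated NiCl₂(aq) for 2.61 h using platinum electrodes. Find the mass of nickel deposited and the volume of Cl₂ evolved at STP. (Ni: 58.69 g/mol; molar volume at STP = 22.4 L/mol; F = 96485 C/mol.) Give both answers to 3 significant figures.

0.228 g Ni; 0.0869 L Cl₂

Q = 0.0797 × 9396 = 748.9 C; n(e⁻) = 748.9 / 96485 = 0.007762 mol
Cathode: Ni²⁺ + 2e⁻ → Ni → n(Ni) = 0.007762/2 = 0.003881 mol → 0.228 g
Anode: 2Cl⁻ → Cl₂ + 2e⁻ → n(Cl₂) = 0.007762/2 = 0.003881 mol → 0.0869 L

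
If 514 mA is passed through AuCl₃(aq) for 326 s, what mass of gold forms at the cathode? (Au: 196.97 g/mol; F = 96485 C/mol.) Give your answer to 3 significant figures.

Q = 0.514 A × 326 s = 167.6 C
Moles of electrons = 167.6 / 96485 = 0.001737 mol
Au³⁺ + 3e⁻ → Au, so n(Au) = 0.001737 / 3 = 5.790×10^-4 mol
m = 5.790×10^-4 × 196.97 = 0.114 g

0.114 g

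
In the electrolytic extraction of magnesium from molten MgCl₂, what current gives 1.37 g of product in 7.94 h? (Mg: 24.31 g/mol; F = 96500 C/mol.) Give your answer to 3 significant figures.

n(Mg) = 1.37 / 24.31 = 0.05636 mol
Mg²⁺ + 2e⁻ → Mg, so n(e⁻) = 2 × 0.05636 = 0.1127 mol
Q = 0.1127 × 96500 = 10880 C
I = Q / t = 10880 / 28584 s = 0.381 A

0.381 A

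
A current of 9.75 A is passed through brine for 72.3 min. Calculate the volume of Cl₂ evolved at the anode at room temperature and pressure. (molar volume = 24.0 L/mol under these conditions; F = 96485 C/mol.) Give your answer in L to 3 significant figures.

5.26 L

Q = 9.75 A × 4338 s = 42300 C
n(e⁻) = Q/F = 42300/96485 = 0.4384 mol
2Cl⁻ → Cl₂ + 2e⁻, so n(Cl₂) = 0.4384 / 2 = 0.2192 mol
V = 0.2192 × 24.0 = 5.261 L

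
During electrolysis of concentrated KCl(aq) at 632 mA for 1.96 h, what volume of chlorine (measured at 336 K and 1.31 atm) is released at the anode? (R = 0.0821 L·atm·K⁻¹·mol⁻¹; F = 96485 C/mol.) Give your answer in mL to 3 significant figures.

Charge passed = 0.632 × 7056 = 4459 C
Moles of electrons = 4459 / 96485 = 0.04621 mol
2Cl⁻ → Cl₂ + 2e⁻, so n(Cl₂) = 0.04621 / 2 = 0.02311 mol
V = nRT/P = 0.02311 × 0.0821 × 336 / 1.31 = 0.4866 L
= 487 mL

487 mL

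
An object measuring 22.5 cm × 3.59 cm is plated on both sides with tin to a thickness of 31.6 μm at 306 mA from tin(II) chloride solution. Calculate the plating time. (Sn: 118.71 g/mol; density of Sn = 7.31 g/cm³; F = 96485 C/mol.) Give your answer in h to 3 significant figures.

Plated area = 2 × 22.5 × 3.59 = 161.6 cm²
Volume = 161.6 × 31.6×10⁻⁴ cm = 0.5107 cm³
m(Sn) = 0.5107 × 7.31 = 3.733 g
n(Sn) = 3.733 / 118.71 = 0.03145 mol; n(e⁻) = 2 × 0.03145 = 0.06290 mol
Q = 0.06290 × 96485 = 6069 C
t = 6069 / 0.306 = 19830 s = 5.51 h

5.51 h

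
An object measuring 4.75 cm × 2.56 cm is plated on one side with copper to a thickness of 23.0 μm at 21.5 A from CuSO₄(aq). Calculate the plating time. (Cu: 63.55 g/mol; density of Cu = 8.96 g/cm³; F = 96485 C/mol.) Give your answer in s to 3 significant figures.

35.4 s

Plated area = 4.75 × 2.56 = 12.16 cm²
Volume = 12.16 × 23.0×10⁻⁴ cm = 0.02797 cm³
m(Cu) = 0.02797 × 8.96 = 0.2506 g
n(Cu) = 0.2506 / 63.55 = 0.003943 mol; n(e⁻) = 2 × 0.003943 = 0.007886 mol
Q = 0.007886 × 96485 = 760.9 C
t = 760.9 / 21.5 = 35.39 s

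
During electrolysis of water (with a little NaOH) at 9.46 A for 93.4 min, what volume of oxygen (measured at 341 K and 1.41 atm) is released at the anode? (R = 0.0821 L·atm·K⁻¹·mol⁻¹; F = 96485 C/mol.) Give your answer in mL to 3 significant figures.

2730 mL

Q = It = 9.46 × 5604 = 53010 C
n(e⁻) = Q/F = 53010/96485 = 0.5494 mol
2H₂O → O₂ + 4H⁺ + 4e⁻, so n(O₂) = 0.5494 / 4 = 0.1374 mol
V = nRT/P = 0.1374 × 0.0821 × 341 / 1.41 = 2.728 L
= 2730 mL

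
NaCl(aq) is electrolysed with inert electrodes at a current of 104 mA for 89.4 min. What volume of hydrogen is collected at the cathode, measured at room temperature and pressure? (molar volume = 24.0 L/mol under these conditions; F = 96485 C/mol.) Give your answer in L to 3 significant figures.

Charge passed = 0.104 × 5364 = 557.9 C
n(e⁻) = 557.9 / 96485 = 0.005782 mol
2H⁺ + 2e⁻ → H₂, so n(H₂) = 0.005782 / 2 = 0.002891 mol
V = 0.002891 × 24.0 = 0.06938 L

0.0694 L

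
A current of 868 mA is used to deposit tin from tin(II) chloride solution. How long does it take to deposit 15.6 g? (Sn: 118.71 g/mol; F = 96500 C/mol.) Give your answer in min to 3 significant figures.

n(Sn) = 15.6 / 118.71 = 0.1314 mol
Sn²⁺ + 2e⁻ → Sn, so n(e⁻) = 2 × 0.1314 = 0.2628 mol
Q = 0.2628 × 96500 = 25360 C
t = Q / I = 25360 / 0.868 = 29220 s = 487 min

487 min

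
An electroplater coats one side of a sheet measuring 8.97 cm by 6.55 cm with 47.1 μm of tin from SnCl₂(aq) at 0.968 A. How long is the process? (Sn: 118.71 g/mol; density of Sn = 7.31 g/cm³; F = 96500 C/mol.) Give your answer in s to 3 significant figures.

3400 s

Plated area = 8.97 × 6.55 = 58.75 cm²
Volume = 58.75 × 47.1×10⁻⁴ cm = 0.2767 cm³
m(Sn) = 0.2767 × 7.31 = 2.023 g
n(Sn) = 2.023 / 118.71 = 0.01704 mol; n(e⁻) = 2 × 0.01704 = 0.03408 mol
Q = 0.03408 × 96500 = 3289 C
t = 3289 / 0.968 = 3398 s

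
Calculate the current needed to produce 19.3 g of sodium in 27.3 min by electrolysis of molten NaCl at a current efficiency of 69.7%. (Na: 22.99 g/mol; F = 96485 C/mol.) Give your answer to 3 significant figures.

n(Na) = 19.3 / 22.99 = 0.8395 mol
Na⁺ + e⁻ → Na, so n(e⁻) = 0.8395 mol
Q = 0.8395 × 96485 / 0.697 = 1.162×10^5 C
I = Q / t = 1.162×10^5 / 1638 s = 70.9 A

70.9 A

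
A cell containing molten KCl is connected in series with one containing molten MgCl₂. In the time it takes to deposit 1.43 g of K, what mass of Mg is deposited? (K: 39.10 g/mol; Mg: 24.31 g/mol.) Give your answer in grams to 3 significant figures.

n(K) = 1.43 / 39.10 = 0.03657 mol
K⁺ + e⁻ → K, so n(e⁻) = 0.03657 mol
In series, the same 0.03657 mol of electrons flows through the second cell.
Mg²⁺ + 2e⁻ → Mg, so n(Mg) = 0.03657 / 2 = 0.01829 mol
m(Mg) = 0.01829 × 24.31 = 0.445 g

0.445 g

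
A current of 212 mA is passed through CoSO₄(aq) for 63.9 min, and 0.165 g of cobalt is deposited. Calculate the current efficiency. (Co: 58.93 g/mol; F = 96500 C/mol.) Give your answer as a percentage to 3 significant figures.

Q = 0.212 × 3834 = 812.8 C
n(e⁻) = 812.8 / 96500 = 0.008423 mol
Co²⁺ + 2e⁻ → Co, so theoretical n(Co) = 0.004212 mol → 0.2482 g
Efficiency = 0.165 / 0.2482 = 0.6648 = 66.5%

66.5%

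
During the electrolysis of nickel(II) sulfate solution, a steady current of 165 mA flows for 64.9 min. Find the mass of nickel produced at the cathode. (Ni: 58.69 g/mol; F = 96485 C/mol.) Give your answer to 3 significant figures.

Q = It = 0.165 × 3894 = 642.5 C
n(e⁻) = Q/F = 642.5/96485 = 0.006659 mol
Ni²⁺ + 2e⁻ → Ni, so n(Ni) = 0.006659 / 2 = 0.003330 mol
m = 0.003330 × 58.69 = 0.195 g

0.195 g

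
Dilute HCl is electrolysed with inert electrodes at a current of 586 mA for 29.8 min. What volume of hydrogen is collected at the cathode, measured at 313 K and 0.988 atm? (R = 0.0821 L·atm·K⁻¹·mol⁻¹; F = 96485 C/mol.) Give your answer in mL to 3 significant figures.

Q = 0.586 A × 1788 s = 1048 C
Moles of electrons = 1048 / 96485 = 0.01086 mol
2H⁺ + 2e⁻ → H₂, so n(H₂) = 0.01086 / 2 = 0.005430 mol
V = nRT/P = 0.005430 × 0.0821 × 313 / 0.988 = 0.1412 L
= 141 mL

141 mL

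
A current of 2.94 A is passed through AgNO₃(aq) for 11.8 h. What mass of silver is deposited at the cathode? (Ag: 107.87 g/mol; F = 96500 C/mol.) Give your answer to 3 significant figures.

140 g

Charge passed = 2.94 × 42480 = 1.249×10^5 C
n(e⁻) = Q/F = 1.249×10^5/96500 = 1.294 mol
Ag⁺ + e⁻ → Ag, so n(Ag) = 1.294 mol
m = 1.294 × 107.87 = 140 g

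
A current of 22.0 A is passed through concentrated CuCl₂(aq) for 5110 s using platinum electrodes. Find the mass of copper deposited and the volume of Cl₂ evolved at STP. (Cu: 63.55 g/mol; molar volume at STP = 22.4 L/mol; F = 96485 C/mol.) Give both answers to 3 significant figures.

37.0 g Cu; 13.0 L Cl₂

Q = 22.0 × 5110 = 1.124×10^5 C; n(e⁻) = 1.124×10^5 / 96485 = 1.165 mol
Cathode: Cu²⁺ + 2e⁻ → Cu → n(Cu) = 1.165/2 = 0.5825 mol → 37.0 g
Anode: 2Cl⁻ → Cl₂ + 2e⁻ → n(Cl₂) = 1.165/2 = 0.5825 mol → 13.0 L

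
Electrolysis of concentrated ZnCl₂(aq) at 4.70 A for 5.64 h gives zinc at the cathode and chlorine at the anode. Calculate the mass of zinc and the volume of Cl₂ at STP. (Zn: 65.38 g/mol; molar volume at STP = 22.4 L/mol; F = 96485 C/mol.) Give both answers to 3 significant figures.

32.3 g Zn; 11.1 L Cl₂

Q = 4.70 × 20304 = 95430 C; n(e⁻) = 95430 / 96485 = 0.9891 mol
Cathode: Zn²⁺ + 2e⁻ → Zn → n(Zn) = 0.9891/2 = 0.4946 mol → 32.3 g
Anode: 2Cl⁻ → Cl₂ + 2e⁻ → n(Cl₂) = 0.9891/2 = 0.4946 mol → 11.1 L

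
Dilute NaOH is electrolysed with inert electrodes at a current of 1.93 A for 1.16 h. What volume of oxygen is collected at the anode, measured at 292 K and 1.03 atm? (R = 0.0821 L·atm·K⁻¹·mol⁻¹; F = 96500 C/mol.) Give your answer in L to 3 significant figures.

Q = It = 1.93 × 4176 = 8060 C
n(e⁻) = Q/F = 8060/96500 = 0.08352 mol
2H₂O → O₂ + 4H⁺ + 4e⁻, so n(O₂) = 0.08352 / 4 = 0.02088 mol
V = nRT/P = 0.02088 × 0.0821 × 292 / 1.03 = 0.4860 L

0.486 L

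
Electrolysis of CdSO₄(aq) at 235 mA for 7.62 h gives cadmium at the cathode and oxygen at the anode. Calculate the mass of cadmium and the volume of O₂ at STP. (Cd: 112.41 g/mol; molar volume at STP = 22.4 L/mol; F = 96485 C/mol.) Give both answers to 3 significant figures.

3.76 g Cd; 0.374 L O₂

Q = 0.235 × 27432 = 6447 C; n(e⁻) = 6447 / 96485 = 0.06682 mol
Cathode: Cd²⁺ + 2e⁻ → Cd → n(Cd) = 0.06682/2 = 0.03341 mol → 3.76 g
Anode: 2H₂O → O₂ + 4H⁺ + 4e⁻ → n(O₂) = 0.06682/4 = 0.01671 mol → 0.374 L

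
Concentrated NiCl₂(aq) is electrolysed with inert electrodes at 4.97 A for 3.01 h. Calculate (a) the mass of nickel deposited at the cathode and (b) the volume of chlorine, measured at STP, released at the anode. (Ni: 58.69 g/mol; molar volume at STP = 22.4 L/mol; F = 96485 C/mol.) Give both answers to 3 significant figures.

16.4 g Ni; 6.25 L Cl₂

Q = 4.97 × 10836 = 53850 C; n(e⁻) = 53850 / 96485 = 0.5581 mol
Cathode: Ni²⁺ + 2e⁻ → Ni → n(Ni) = 0.5581/2 = 0.2791 mol → 16.4 g
Anode: 2Cl⁻ → Cl₂ + 2e⁻ → n(Cl₂) = 0.5581/2 = 0.2791 mol → 6.25 L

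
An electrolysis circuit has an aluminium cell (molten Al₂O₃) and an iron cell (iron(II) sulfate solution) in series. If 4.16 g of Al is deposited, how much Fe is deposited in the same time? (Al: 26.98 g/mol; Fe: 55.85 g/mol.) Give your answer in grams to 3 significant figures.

n(Al) = 4.16 / 26.98 = 0.1542 mol
Al³⁺ + 3e⁻ → Al, so n(e⁻) = 3 × 0.1542 = 0.4626 mol
Same current for the same time ⇒ same n(e⁻) = 0.4626 mol in both cells.
Fe²⁺ + 2e⁻ → Fe, so n(Fe) = 0.4626 / 2 = 0.2313 mol
m(Fe) = 0.2313 × 55.85 = 12.9 g

12.9 g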